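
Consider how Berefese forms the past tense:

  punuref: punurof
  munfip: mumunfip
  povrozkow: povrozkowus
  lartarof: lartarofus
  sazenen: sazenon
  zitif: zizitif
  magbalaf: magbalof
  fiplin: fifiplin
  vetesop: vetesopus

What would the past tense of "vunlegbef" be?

lartarof and zitif both end in -f yet inflect differently (lartarofus, zizitif), so the final letter is not what conditions the rule; the last vowel is.
"vunlegbef" has last vowel 'e'. The stems whose last vowel is 'e' (punuref → punurof, sazenen → sazenon) change the last vowel to 'o'.
So vunlegbef → vunlegbof.

vunlegbof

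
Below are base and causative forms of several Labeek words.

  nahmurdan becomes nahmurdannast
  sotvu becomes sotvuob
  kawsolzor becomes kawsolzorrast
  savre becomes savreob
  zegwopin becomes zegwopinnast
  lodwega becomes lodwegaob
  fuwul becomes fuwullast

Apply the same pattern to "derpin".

fuwul and sotvu both have last vowel 'u' yet inflect differently (fuwullast, sotvuob), so the last vowel is not what conditions the rule; whether the stem ends in a vowel or a consonant is.
"derpin" ends in a consonant. The stems ending in a consonant (kawsolzor → kawsolzorrast, nahmurdan → nahmurdannast, zegwopin → zegwopinnast) double the final consonant and add -ast.
The other pattern: stems ending in a vowel add -ob.
So derpin → derpinnast.

derpinnast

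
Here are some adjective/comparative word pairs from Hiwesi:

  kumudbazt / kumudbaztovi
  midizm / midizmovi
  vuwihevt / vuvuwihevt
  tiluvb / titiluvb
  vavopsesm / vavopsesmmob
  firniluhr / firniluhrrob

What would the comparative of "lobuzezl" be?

lobuzezlovi

kumudbazt and vuwihevt both end in -t yet inflect differently (kumudbaztovi, vuvuwihevt), so the final letter is not what conditions the rule; the second-to-last letter is.
"lobuzezl" has second-to-last letter 'z'. The stems whose second-to-last letter is 'z' (kumudbazt → kumudbaztovi, midizm → midizmovi) add -ovi.
So lobuzezl → lobuzezlovi.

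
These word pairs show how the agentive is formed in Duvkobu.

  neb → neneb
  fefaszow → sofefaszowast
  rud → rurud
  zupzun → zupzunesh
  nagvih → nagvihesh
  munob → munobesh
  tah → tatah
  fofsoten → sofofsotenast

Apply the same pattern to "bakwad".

tah and nagvih both end in -h yet inflect differently (tatah, nagvihesh), so the final letter is not what conditions the rule; the number of vowels is.
"bakwad" has 2 vowels. The stems with 2 vowels (nagvih → nagvihesh, munob → munobesh, zupzun → zupzunesh) add -esh.
So bakwad → bakwadesh.

bakwadesh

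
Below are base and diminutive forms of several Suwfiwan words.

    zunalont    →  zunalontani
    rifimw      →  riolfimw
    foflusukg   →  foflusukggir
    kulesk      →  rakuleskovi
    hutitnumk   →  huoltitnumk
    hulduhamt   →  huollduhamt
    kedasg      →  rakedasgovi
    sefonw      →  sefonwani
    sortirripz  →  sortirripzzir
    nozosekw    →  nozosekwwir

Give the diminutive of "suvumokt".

suvumokttir

zunalont and hulduhamt both end in -t yet inflect differently (zunalontani, huollduhamt), so the final letter is not what conditions the rule; the second-to-last letter is.
"suvumokt" has second-to-last letter 'k'. The stems whose second-to-last letter is 'k' (foflusukg → foflusukggir, nozosekw → nozosekwwir) double the final consonant and add -ir.
The other patterns: stems whose second-to-last letter is 'n' add -ani; stems whose second-to-last letter is 'm' insert -ol- after the first vowel; stems whose second-to-last letter is 's' add ra- … -ovi around the stem.
So suvumokt → suvumokttir.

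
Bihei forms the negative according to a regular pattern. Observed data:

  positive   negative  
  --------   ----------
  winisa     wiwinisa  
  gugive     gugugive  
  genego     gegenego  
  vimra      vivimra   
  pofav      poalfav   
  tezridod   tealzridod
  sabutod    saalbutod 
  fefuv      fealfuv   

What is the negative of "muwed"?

mualwed

"muwed" ends in a consonant. The stems ending in a consonant (pofav → poalfav, tezridod → tealzridod, sabutod → saalbutod) insert -al- after the first vowel.
So muwed → mualwed.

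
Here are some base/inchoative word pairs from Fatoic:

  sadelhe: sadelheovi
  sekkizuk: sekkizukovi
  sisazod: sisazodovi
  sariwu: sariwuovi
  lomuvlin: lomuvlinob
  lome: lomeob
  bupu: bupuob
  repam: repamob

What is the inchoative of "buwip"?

buwipob

sadelhe and lome both end in -e yet inflect differently (sadelheovi, lomeob), so the final letter is not what conditions the rule; the first letter is.
"buwip" begins with b-. The one such stem in the data (bupu → bupuob) adds -ob, so the same rule applies.
So buwip → buwipob.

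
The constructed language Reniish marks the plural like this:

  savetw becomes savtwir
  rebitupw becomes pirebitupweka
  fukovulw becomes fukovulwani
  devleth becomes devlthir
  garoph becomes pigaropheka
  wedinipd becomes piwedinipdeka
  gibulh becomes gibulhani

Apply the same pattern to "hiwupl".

"hiwupl" has second-to-last letter 'p'. The stems whose second-to-last letter is 'p' (rebitupw → pirebitupweka, garoph → pigaropheka, wedinipd → piwedinipdeka) add pi- … -eka around the stem.
So hiwupl → pihiwupleka.

pihiwupleka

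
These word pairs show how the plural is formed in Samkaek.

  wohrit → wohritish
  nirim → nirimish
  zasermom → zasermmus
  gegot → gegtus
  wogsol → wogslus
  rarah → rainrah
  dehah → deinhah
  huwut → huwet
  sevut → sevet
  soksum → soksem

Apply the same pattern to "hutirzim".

nirim and zasermom both end in -m yet inflect differently (nirimish, zasermmus), so the final letter is not what conditions the rule; the last vowel is.
"hutirzim" has last vowel 'i'. The stems whose last vowel is 'i' (wohrit → wohritish, nirim → nirimish) add -ish.
The other patterns: stems whose last vowel is 'o' delete the last vowel and add -us; stems whose last vowel is 'a' insert -in- after the first vowel; stems whose last vowel is 'u' change the last vowel to 'e'.
So hutirzim → hutirzimish.

hutirzimish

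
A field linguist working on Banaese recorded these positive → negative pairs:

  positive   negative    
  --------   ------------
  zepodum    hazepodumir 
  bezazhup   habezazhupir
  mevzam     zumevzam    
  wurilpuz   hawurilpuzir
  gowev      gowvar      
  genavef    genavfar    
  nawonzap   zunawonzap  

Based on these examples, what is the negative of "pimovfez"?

pimovfzar

nawonzap and bezazhup both end in -p yet inflect differently (zunawonzap, habezazhupir), so the final letter is not what conditions the rule; the last vowel is.
"pimovfez" has last vowel 'e'. The stems whose last vowel is 'e' (genavef → genavfar, gowev → gowvar) delete the last vowel and add -ar.
So pimovfez → pimovfzar.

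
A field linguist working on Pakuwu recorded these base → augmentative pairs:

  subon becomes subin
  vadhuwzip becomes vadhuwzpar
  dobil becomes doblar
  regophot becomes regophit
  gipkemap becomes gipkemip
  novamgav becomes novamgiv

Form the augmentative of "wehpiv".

"wehpiv" has last vowel 'i'. The stems whose last vowel is 'i' (vadhuwzip → vadhuwzpar, dobil → doblar) delete the last vowel and add -ar.
The other pattern: stems whose last vowel is 'a' or 'o' change the last vowel to 'i'.
So wehpiv → wehpvar.

wehpvar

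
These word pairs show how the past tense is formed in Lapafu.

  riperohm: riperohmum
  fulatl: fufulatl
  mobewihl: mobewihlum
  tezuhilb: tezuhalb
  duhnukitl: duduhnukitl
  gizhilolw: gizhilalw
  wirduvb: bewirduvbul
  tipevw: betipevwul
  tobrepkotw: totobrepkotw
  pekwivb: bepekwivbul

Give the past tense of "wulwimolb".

duhnukitl and mobewihl both end in -l yet inflect differently (duduhnukitl, mobewihlum), so the final letter is not what conditions the rule; the second-to-last letter is.
"wulwimolb" has second-to-last letter 'l'. The stems whose second-to-last letter is 'l' (gizhilolw → gizhilalw, tezuhilb → tezuhalb) change the last vowel to 'a'.
So wulwimolb → wulwimalb.

wulwimalb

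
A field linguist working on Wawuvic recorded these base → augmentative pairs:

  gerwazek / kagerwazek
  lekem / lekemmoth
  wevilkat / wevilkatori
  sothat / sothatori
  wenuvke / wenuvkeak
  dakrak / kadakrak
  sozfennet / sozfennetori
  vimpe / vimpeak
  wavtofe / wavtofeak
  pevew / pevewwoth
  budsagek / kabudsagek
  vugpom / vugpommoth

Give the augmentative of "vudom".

"vudom" ends in -m. The stems ending in -m (lekem → lekemmoth, vugpom → vugpommoth) double the final consonant and add -oth.
The other patterns: stems ending in -t add -ori; stems ending in -k add the prefix ka-; stems ending in -e add -ak.
So vudom → vudommoth.

vudommoth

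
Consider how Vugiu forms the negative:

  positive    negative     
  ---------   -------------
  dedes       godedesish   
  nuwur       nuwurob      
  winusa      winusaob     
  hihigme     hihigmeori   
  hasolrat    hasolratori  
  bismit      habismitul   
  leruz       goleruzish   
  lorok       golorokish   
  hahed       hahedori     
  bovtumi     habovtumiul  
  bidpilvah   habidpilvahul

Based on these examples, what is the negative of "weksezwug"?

weksezwugob

hasolrat and bismit both end in -t yet inflect differently (hasolratori, habismitul), so the final letter is not what conditions the rule; the first letter is.
"weksezwug" begins with w-. The one such stem in the data (winusa → winusaob) adds -ob, so the same rule applies.
So weksezwug → weksezwugob.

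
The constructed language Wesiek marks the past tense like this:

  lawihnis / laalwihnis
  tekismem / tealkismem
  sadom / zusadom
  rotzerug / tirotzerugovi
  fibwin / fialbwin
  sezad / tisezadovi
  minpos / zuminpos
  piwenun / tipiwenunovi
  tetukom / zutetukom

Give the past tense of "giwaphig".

sadom and tekismem both end in -m yet inflect differently (zusadom, tealkismem), so the final letter is not what conditions the rule; the last vowel is.
"giwaphig" has last vowel 'i'. The stems whose last vowel is 'i' (lawihnis → laalwihnis, fibwin → fialbwin) insert -al- after the first vowel.
The other patterns: stems whose last vowel is 'a' or 'u' add ti- … -ovi around the stem; stems whose last vowel is 'o' add the prefix zu-.
So giwaphig → gialwaphig.

gialwaphig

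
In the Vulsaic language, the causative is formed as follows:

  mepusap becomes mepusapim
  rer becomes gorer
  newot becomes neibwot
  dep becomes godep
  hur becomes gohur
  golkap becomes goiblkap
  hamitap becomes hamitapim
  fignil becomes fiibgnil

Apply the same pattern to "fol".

gofol

dep and golkap both end in -p yet inflect differently (godep, goiblkap), so the final letter is not what conditions the rule; the number of vowels is.
"fol" has 1 vowel. The stems with 1 vowel (rer → gorer, hur → gohur, dep → godep) add the prefix go-.
So fol → gofol.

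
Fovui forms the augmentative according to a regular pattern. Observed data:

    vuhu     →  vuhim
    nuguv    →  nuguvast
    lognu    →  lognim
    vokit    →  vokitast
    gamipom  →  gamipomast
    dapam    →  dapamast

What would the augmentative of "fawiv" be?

nuguv and vuhu both have last vowel 'u' yet inflect differently (nuguvast, vuhim), so the last vowel is not what conditions the rule; whether the stem ends in a vowel or a consonant is.
"fawiv" ends in a consonant. The stems ending in a consonant (vokit → vokitast, dapam → dapamast, nuguv → nuguvast) add -ast.
The other pattern: stems ending in a vowel drop the final letter and add -im.
So fawiv → fawivast.

fawivast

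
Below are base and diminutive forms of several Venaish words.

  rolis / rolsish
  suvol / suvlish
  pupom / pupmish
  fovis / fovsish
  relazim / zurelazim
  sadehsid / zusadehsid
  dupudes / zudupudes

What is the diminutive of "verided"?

zuverided

"verided" has 3 vowels. The stems with 3 vowels (relazim → zurelazim, sadehsid → zusadehsid, dupudes → zudupudes) add the prefix zu-.
The other pattern: stems with 2 vowels delete the last vowel and add -ish.
So verided → zuverided.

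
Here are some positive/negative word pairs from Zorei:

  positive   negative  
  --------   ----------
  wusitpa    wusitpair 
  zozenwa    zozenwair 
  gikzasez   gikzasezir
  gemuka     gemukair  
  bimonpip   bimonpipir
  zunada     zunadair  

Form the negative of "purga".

purgair

Every pair shown (wusitpa → wusitpair, zozenwa → zozenwair, gikzasez → gikzasezir, …) follows the same rule: add -ir.
So purga → purgair.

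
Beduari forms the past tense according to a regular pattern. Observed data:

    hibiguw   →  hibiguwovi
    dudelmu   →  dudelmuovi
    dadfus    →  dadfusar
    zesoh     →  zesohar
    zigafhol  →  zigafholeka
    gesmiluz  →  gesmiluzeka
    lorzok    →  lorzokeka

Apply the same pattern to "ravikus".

ravikusar

"ravikus" ends in -s. The one such stem in the data (dadfus → dadfusar) adds -ar, so the same rule applies.
The other patterns: stems ending in -u or -w add -ovi; stems ending in -k, -l or -z add -eka.
So ravikus → ravikusar.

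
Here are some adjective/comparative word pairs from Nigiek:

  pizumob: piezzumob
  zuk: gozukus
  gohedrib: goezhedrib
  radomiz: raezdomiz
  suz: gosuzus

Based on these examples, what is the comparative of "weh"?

gowehus

"weh" has 1 vowel. The stems with 1 vowel (zuk → gozukus, suz → gosuzus) add go- … -us around the stem.
The other pattern: stems with 3 vowels insert -ez- after the first vowel.
So weh → gowehus.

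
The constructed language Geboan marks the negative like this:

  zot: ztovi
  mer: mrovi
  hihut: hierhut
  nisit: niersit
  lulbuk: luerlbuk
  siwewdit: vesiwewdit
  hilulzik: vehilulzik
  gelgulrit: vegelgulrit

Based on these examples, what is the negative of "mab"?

mbovi

zot and hihut both end in -t yet inflect differently (ztovi, hierhut), so the final letter is not what conditions the rule; the number of vowels is.
"mab" has 1 vowel. The stems with 1 vowel (zot → ztovi, mer → mrovi) delete the last vowel and add -ovi.
The other patterns: stems with 2 vowels insert -er- after the first vowel; stems with 3 vowels add the prefix ve-.
So mab → mbovi.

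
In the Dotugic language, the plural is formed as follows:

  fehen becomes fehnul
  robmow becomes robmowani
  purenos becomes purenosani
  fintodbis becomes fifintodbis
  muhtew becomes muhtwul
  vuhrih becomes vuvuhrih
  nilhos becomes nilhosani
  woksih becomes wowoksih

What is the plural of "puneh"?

nilhos and fintodbis both end in -s yet inflect differently (nilhosani, fifintodbis), so the final letter is not what conditions the rule; the last vowel is.
"puneh" has last vowel 'e'. The stems whose last vowel is 'e' (muhtew → muhtwul, fehen → fehnul) delete the last vowel and add -ul.
The other patterns: stems whose last vowel is 'o' add -ani; stems whose last vowel is 'i' repeat the first consonant+vowel as a prefix.
So puneh → punhul.

punhul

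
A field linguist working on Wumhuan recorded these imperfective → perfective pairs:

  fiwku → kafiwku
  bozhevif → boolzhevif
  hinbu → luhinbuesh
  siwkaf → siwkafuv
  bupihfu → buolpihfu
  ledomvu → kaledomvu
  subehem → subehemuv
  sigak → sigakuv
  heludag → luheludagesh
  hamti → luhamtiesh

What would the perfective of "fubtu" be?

siwkaf and bozhevif both end in -f yet inflect differently (siwkafuv, boolzhevif), so the final letter is not what conditions the rule; the first letter is.
"fubtu" begins with f-. The one such stem in the data (fiwku → kafiwku) adds the prefix ka-, so the same rule applies.
The other patterns: stems beginning with s- add -uv; stems beginning with b- insert -ol- after the first vowel; stems beginning with h- add lu- … -esh around the stem.
So fubtu → kafubtu.

kafubtu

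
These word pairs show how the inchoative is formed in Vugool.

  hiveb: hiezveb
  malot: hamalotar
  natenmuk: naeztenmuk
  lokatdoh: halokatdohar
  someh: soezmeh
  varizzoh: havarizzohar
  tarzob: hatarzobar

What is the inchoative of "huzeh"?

huezzeh

varizzoh and someh both end in -h yet inflect differently (havarizzohar, soezmeh), so the final letter is not what conditions the rule; the last vowel is.
"huzeh" has last vowel 'e'. The stems whose last vowel is 'e' (someh → soezmeh, hiveb → hiezveb) insert -ez- after the first vowel.
The other pattern: stems whose last vowel is 'o' add ha- … -ar around the stem.
So huzeh → huezzeh.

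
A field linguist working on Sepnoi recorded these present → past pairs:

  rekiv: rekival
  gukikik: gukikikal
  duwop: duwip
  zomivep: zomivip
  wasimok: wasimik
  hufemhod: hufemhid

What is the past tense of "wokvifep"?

wokvifip

gukikik and wasimok both end in -k yet inflect differently (gukikikal, wasimik), so the final letter is not what conditions the rule; the last vowel is.
"wokvifep" has last vowel 'e'. The one such stem in the data (zomivep → zomivip) changes the last vowel to 'i' (as do duwop, wasimok), so the same rule applies.
The other pattern: stems whose last vowel is 'i' add -al.
So wokvifep → wokvifip.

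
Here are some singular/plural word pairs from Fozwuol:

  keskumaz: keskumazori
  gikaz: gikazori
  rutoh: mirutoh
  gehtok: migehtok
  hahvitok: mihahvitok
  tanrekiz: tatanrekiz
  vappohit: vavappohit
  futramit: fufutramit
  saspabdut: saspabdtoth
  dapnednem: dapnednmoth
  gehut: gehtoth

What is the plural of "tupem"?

tupmoth

keskumaz and tanrekiz both end in -z yet inflect differently (keskumazori, tatanrekiz), so the final letter is not what conditions the rule; the last vowel is.
"tupem" has last vowel 'e'. The one such stem in the data (dapnednem → dapnednmoth) deletes the last vowel and adds -oth (as do saspabdut, gehut), so the same rule applies.
The other patterns: stems whose last vowel is 'a' add -ori; stems whose last vowel is 'o' add the prefix mi-; stems whose last vowel is 'i' repeat the first consonant+vowel as a prefix.
So tupem → tupmoth.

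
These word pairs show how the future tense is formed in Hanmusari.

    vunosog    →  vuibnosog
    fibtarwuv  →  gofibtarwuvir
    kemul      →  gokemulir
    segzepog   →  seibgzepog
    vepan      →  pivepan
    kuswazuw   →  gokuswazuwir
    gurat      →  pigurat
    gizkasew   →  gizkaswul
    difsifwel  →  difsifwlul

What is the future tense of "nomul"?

gonomulir

"nomul" has last vowel 'u'. The stems whose last vowel is 'u' (kemul → gokemulir, fibtarwuv → gofibtarwuvir, kuswazuw → gokuswazuwir) add go- … -ir around the stem.
The other patterns: stems whose last vowel is 'a' add the prefix pi-; stems whose last vowel is 'e' delete the last vowel and add -ul; stems whose last vowel is 'o' insert -ib- after the first vowel.
So nomul → gonomulir.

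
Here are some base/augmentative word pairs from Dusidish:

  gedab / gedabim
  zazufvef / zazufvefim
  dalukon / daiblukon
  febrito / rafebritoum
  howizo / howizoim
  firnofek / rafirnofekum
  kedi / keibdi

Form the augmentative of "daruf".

febrito and howizo both end in -o yet inflect differently (rafebritoum, howizoim), so the final letter is not what conditions the rule; the first letter is.
"daruf" begins with d-. The one such stem in the data (dalukon → daiblukon) inserts -ib- after the first vowel (as does kedi), so the same rule applies.
So daruf → daibruf.

daibruf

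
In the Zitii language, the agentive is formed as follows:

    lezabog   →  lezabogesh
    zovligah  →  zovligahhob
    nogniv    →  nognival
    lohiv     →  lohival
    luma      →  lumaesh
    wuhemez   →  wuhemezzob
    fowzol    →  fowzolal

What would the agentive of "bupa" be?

bupaesh

lezabog and fowzol both have last vowel 'o' yet inflect differently (lezabogesh, fowzolal), so the last vowel is not what conditions the rule; the final letter is.
"bupa" ends in -a. The one such stem in the data (luma → lumaesh) adds -esh, so the same rule applies.
The other patterns: stems ending in -l or -v add -al; stems ending in -h or -z double the final consonant and add -ob.
So bupa → bupaesh.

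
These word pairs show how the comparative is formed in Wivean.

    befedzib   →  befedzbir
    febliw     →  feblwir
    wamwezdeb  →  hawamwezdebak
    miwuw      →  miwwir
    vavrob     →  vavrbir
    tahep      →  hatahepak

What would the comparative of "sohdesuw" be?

sohdeswir

wamwezdeb and vavrob both end in -b yet inflect differently (hawamwezdebak, vavrbir), so the final letter is not what conditions the rule; the last vowel is.
"sohdesuw" has last vowel 'u'. The one such stem in the data (miwuw → miwwir) deletes the last vowel and adds -ir (as do febliw, vavrob), so the same rule applies.
So sohdesuw → sohdeswir.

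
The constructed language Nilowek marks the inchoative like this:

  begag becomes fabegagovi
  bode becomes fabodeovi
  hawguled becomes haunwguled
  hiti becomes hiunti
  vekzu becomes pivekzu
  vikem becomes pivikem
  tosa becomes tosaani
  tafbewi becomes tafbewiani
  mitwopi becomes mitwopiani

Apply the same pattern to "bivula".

fabivulaovi

"bivula" begins with b-. The stems beginning with b- (begag → fabegagovi, bode → fabodeovi) add fa- … -ovi around the stem.
So bivula → fabivulaovi.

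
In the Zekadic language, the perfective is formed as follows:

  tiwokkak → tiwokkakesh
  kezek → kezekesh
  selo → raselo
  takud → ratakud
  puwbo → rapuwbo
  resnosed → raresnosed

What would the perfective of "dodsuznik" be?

kezek and resnosed both have last vowel 'e' yet inflect differently (kezekesh, raresnosed), so the last vowel is not what conditions the rule; the final letter is.
"dodsuznik" ends in -k. The stems ending in -k (tiwokkak → tiwokkakesh, kezek → kezekesh) add -esh.
The other pattern: stems ending in -d or -o add the prefix ra-.
So dodsuznik → dodsuznikesh.

dodsuznikesh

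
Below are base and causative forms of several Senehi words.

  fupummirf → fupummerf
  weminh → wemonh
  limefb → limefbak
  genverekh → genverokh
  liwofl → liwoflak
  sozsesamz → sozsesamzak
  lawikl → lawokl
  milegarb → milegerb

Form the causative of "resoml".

"resoml" has second-to-last letter 'm'. The one such stem in the data (sozsesamz → sozsesamzak) adds -ak, so the same rule applies.
The other patterns: stems whose second-to-last letter is 'k' or 'n' change the last vowel to 'o'; stems whose second-to-last letter is 'r' change the last vowel to 'e'.
So resoml → resomlak.

resomlak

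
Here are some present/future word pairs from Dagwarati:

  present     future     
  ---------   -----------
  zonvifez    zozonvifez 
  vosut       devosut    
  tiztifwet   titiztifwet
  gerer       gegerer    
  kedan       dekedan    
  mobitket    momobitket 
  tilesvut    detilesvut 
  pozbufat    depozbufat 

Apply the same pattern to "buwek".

bubuwek

mobitket and tilesvut both end in -t yet inflect differently (momobitket, detilesvut), so the final letter is not what conditions the rule; the last vowel is.
"buwek" has last vowel 'e'. The stems whose last vowel is 'e' (gerer → gegerer, mobitket → momobitket, tiztifwet → titiztifwet) repeat the first consonant+vowel as a prefix.
The other pattern: stems whose last vowel is 'a' or 'u' add the prefix de-.
So buwek → bubuwek.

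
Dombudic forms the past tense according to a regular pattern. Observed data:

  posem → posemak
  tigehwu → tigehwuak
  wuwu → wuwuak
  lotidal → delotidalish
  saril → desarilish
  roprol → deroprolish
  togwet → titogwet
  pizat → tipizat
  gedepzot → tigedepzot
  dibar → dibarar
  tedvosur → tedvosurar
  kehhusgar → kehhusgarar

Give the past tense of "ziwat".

posem and togwet both have last vowel 'e' yet inflect differently (posemak, titogwet), so the last vowel is not what conditions the rule; the final letter is.
"ziwat" ends in -t. The stems ending in -t (togwet → titogwet, pizat → tipizat, gedepzot → tigedepzot) add the prefix ti-.
So ziwat → tiziwat.

tiziwat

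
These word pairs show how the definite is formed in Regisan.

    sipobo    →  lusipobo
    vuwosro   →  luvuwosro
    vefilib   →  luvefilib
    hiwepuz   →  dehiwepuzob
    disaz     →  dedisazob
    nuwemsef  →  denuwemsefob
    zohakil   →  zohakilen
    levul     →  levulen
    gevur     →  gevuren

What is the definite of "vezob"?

luvezob

"vezob" ends in -b. The one such stem in the data (vefilib → luvefilib) adds the prefix lu-, so the same rule applies.
The other patterns: stems ending in -f or -z add de- … -ob around the stem; stems ending in -l or -r add -en.
So vezob → luvezob.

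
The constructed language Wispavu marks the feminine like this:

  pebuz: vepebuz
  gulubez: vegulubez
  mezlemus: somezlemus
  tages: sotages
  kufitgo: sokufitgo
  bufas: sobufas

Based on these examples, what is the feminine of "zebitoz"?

pebuz and mezlemus both have last vowel 'u' yet inflect differently (vepebuz, somezlemus), so the last vowel is not what conditions the rule; the final letter is.
"zebitoz" ends in -z. The stems ending in -z (pebuz → vepebuz, gulubez → vegulubez) add the prefix ve-.
The other pattern: stems ending in -o or -s add the prefix so-.
So zebitoz → vezebitoz.

vezebitoz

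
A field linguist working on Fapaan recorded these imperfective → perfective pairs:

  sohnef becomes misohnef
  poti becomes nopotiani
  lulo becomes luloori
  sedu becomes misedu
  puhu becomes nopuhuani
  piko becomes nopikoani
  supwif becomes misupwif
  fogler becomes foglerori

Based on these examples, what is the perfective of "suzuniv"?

misuzuniv

"suzuniv" begins with s-. The stems beginning with s- (supwif → misupwif, sedu → misedu, sohnef → misohnef) add the prefix mi-.
The other patterns: stems beginning with p- add no- … -ani around the stem; stems beginning with f- or l- add -ori.
So suzuniv → misuzuniv.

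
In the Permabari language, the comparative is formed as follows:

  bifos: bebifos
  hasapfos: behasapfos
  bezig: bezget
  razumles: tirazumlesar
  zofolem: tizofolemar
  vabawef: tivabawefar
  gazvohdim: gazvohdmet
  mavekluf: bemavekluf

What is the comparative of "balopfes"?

gazvohdim and zofolem both end in -m yet inflect differently (gazvohdmet, tizofolemar), so the final letter is not what conditions the rule; the last vowel is.
"balopfes" has last vowel 'e'. The stems whose last vowel is 'e' (vabawef → tivabawefar, zofolem → tizofolemar, razumles → tirazumlesar) add ti- … -ar around the stem.
So balopfes → tibalopfesar.

tibalopfesar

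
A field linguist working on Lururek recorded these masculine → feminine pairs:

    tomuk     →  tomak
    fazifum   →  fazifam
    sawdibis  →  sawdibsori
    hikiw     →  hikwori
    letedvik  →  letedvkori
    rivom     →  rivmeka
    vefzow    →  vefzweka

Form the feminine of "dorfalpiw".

dorfalpwori

tomuk and letedvik both end in -k yet inflect differently (tomak, letedvkori), so the final letter is not what conditions the rule; the last vowel is.
"dorfalpiw" has last vowel 'i'. The stems whose last vowel is 'i' (sawdibis → sawdibsori, hikiw → hikwori, letedvik → letedvkori) delete the last vowel and add -ori.
The other patterns: stems whose last vowel is 'u' change the last vowel to 'a'; stems whose last vowel is 'o' delete the last vowel and add -eka.
So dorfalpiw → dorfalpwori.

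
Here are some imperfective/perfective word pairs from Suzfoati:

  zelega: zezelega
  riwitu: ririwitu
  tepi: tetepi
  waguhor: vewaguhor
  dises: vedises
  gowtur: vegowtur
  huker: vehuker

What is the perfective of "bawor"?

"bawor" ends in a consonant. The stems ending in a consonant (waguhor → vewaguhor, dises → vedises, gowtur → vegowtur) add the prefix ve-.
The other pattern: stems ending in a vowel repeat the first consonant+vowel as a prefix.
So bawor → vebawor.

vebawor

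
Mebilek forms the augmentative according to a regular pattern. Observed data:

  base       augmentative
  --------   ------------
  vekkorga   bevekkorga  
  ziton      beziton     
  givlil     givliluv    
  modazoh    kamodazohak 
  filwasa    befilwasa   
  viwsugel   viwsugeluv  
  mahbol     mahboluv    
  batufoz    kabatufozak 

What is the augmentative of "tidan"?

betidan

"tidan" ends in -n. The one such stem in the data (ziton → beziton) adds the prefix be-, so the same rule applies.
So tidan → betidan.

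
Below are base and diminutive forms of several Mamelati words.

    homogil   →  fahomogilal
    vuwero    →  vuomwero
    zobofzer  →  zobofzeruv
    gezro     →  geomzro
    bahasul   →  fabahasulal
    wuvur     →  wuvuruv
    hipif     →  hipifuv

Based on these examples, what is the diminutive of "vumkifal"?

wuvur and bahasul both have last vowel 'u' yet inflect differently (wuvuruv, fabahasulal), so the last vowel is not what conditions the rule; the final letter is.
"vumkifal" ends in -l. The stems ending in -l (bahasul → fabahasulal, homogil → fahomogilal) add fa- … -al around the stem.
The other patterns: stems ending in -f or -r add -uv; stems ending in -o insert -om- after the first vowel.
So vumkifal → favumkifalal.

favumkifalal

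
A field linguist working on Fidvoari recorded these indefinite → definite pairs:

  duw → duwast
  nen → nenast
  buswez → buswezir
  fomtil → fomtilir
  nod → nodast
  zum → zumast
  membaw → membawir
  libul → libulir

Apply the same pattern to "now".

nowast

duw and membaw both end in -w yet inflect differently (duwast, membawir), so the final letter is not what conditions the rule; the number of vowels is.
"now" has 1 vowel. The stems with 1 vowel (duw → duwast, nen → nenast, zum → zumast) add -ast.
So now → nowast.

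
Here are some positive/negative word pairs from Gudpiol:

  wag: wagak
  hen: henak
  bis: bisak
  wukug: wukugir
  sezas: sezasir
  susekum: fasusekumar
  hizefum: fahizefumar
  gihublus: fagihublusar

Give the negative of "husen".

wag and wukug both end in -g yet inflect differently (wagak, wukugir), so the final letter is not what conditions the rule; the number of vowels is.
"husen" has 2 vowels. The stems with 2 vowels (wukug → wukugir, sezas → sezasir) add -ir.
So husen → husenir.

husenir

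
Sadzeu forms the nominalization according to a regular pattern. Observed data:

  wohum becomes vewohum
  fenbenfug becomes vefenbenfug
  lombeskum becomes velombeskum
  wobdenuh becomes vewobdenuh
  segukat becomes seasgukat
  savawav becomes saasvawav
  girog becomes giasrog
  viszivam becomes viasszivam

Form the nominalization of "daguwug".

vedaguwug

fenbenfug and girog both end in -g yet inflect differently (vefenbenfug, giasrog), so the final letter is not what conditions the rule; the last vowel is.
"daguwug" has last vowel 'u'. The stems whose last vowel is 'u' (wohum → vewohum, fenbenfug → vefenbenfug, lombeskum → velombeskum) add the prefix ve-.
The other pattern: stems whose last vowel is 'a' or 'o' insert -as- after the first vowel.
So daguwug → vedaguwug.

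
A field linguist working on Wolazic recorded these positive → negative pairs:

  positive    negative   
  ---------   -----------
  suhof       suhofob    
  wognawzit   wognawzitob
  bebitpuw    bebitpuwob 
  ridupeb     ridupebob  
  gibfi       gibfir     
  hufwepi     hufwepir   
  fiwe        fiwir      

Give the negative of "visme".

wognawzit and gibfi both have last vowel 'i' yet inflect differently (wognawzitob, gibfir), so the last vowel is not what conditions the rule; whether the stem ends in a vowel or a consonant is.
"visme" ends in a vowel. The stems ending in a vowel (gibfi → gibfir, hufwepi → hufwepir, fiwe → fiwir) drop the final letter and add -ir.
The other pattern: stems ending in a consonant add -ob.
So visme → vismir.

vismir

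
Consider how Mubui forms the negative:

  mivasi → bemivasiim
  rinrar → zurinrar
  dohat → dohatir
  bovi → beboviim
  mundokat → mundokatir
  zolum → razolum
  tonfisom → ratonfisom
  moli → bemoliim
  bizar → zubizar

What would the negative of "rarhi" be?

rinrar and dohat both have last vowel 'a' yet inflect differently (zurinrar, dohatir), so the last vowel is not what conditions the rule; the final letter is.
"rarhi" ends in -i. The stems ending in -i (mivasi → bemivasiim, moli → bemoliim, bovi → beboviim) add be- … -im around the stem.
The other patterns: stems ending in -r add the prefix zu-; stems ending in -t add -ir; stems ending in -m add the prefix ra-.
So rarhi → berarhiim.

berarhiim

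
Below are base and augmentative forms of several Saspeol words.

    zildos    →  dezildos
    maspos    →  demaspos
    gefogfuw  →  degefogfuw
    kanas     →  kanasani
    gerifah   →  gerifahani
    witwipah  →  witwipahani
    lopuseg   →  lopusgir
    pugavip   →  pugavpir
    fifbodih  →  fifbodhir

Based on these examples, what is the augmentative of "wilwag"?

wilwagani

zildos and kanas both end in -s yet inflect differently (dezildos, kanasani), so the final letter is not what conditions the rule; the last vowel is.
"wilwag" has last vowel 'a'. The stems whose last vowel is 'a' (kanas → kanasani, gerifah → gerifahani, witwipah → witwipahani) add -ani.
The other patterns: stems whose last vowel is 'o' or 'u' add the prefix de-; stems whose last vowel is 'e' or 'i' delete the last vowel and add -ir.
So wilwag → wilwagani.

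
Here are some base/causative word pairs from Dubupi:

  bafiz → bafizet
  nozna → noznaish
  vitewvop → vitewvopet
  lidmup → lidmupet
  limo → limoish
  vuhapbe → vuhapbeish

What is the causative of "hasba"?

hasbaish

vitewvop and limo both have last vowel 'o' yet inflect differently (vitewvopet, limoish), so the last vowel is not what conditions the rule; whether the stem ends in a vowel or a consonant is.
"hasba" ends in a vowel. The stems ending in a vowel (vuhapbe → vuhapbeish, limo → limoish, nozna → noznaish) add -ish.
The other pattern: stems ending in a consonant add -et.
So hasba → hasbaish.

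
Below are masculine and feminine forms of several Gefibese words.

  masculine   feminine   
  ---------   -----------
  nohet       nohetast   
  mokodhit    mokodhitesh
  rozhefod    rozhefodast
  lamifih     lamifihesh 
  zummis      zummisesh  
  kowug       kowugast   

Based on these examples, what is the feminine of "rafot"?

"rafot" has last vowel 'o'. The one such stem in the data (rozhefod → rozhefodast) adds -ast, so the same rule applies.
The other pattern: stems whose last vowel is 'i' add -esh.
So rafot → rafotast.

rafotast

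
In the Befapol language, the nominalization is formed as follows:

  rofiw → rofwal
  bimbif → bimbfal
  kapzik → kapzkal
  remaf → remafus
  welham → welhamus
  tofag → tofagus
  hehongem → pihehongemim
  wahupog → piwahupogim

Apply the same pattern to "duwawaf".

duwawafus

bimbif and remaf both end in -f yet inflect differently (bimbfal, remafus), so the final letter is not what conditions the rule; the last vowel is.
"duwawaf" has last vowel 'a'. The stems whose last vowel is 'a' (remaf → remafus, welham → welhamus, tofag → tofagus) add -us.
The other patterns: stems whose last vowel is 'i' delete the last vowel and add -al; stems whose last vowel is 'e' or 'o' add pi- … -im around the stem.
So duwawaf → duwawafus.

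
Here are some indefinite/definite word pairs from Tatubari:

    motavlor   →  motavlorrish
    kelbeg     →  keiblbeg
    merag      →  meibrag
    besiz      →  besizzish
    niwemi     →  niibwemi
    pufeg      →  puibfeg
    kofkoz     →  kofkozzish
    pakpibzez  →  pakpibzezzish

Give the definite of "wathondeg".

waibthondeg

niwemi and besiz both have last vowel 'i' yet inflect differently (niibwemi, besizzish), so the last vowel is not what conditions the rule; the final letter is.
"wathondeg" ends in -g. The stems ending in -g (kelbeg → keiblbeg, pufeg → puibfeg, merag → meibrag) insert -ib- after the first vowel.
So wathondeg → waibthondeg.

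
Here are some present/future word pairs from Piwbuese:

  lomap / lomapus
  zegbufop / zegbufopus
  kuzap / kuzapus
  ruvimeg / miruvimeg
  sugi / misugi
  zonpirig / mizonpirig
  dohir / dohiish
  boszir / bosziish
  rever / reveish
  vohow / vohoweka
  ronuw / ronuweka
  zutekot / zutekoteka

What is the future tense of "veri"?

"veri" ends in -i. The one such stem in the data (sugi → misugi) adds the prefix mi-, so the same rule applies.
So veri → miveri.

miveri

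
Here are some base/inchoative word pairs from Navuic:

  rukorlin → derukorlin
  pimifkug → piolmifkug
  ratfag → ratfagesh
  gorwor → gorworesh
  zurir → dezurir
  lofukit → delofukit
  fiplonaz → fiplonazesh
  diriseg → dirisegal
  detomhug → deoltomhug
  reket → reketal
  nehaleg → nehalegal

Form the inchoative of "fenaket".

fenaketal

"fenaket" has last vowel 'e'. The stems whose last vowel is 'e' (nehaleg → nehalegal, reket → reketal, diriseg → dirisegal) add -al.
The other patterns: stems whose last vowel is 'a' or 'o' add -esh; stems whose last vowel is 'i' add the prefix de-; stems whose last vowel is 'u' insert -ol- after the first vowel.
So fenaket → fenaketal.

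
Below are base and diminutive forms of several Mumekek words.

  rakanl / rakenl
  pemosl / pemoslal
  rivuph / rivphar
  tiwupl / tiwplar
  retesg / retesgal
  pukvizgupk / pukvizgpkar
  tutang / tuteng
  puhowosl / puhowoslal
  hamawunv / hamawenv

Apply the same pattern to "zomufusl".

zomufuslal

puhowosl and tiwupl both end in -l yet inflect differently (puhowoslal, tiwplar), so the final letter is not what conditions the rule; the second-to-last letter is.
"zomufusl" has second-to-last letter 's'. The stems whose second-to-last letter is 's' (puhowosl → puhowoslal, pemosl → pemoslal, retesg → retesgal) add -al.
The other patterns: stems whose second-to-last letter is 'p' delete the last vowel and add -ar; stems whose second-to-last letter is 'n' change the last vowel to 'e'.
So zomufusl → zomufuslal.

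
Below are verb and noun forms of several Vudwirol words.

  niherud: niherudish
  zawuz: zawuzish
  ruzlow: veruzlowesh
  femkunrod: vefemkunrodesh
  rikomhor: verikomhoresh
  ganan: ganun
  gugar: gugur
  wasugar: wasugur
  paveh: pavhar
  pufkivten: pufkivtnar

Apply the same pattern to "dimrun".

dimrunish

"dimrun" has last vowel 'u'. The stems whose last vowel is 'u' (niherud → niherudish, zawuz → zawuzish) add -ish.
The other patterns: stems whose last vowel is 'o' add ve- … -esh around the stem; stems whose last vowel is 'a' change the last vowel to 'u'; stems whose last vowel is 'e' delete the last vowel and add -ar.
So dimrun → dimrunish.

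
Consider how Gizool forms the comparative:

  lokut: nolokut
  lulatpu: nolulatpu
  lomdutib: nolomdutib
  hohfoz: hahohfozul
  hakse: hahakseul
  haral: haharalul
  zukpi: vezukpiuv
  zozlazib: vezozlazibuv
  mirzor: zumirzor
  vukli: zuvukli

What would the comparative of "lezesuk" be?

nolezesuk

lomdutib and zozlazib both end in -b yet inflect differently (nolomdutib, vezozlazibuv), so the final letter is not what conditions the rule; the first letter is.
"lezesuk" begins with l-. The stems beginning with l- (lokut → nolokut, lulatpu → nolulatpu, lomdutib → nolomdutib) add the prefix no-.
So lezesuk → nolezesuk.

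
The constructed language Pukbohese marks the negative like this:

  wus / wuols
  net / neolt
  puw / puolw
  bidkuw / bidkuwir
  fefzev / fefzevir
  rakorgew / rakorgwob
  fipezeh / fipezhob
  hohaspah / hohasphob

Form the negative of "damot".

"damot" has 2 vowels. The stems with 2 vowels (bidkuw → bidkuwir, fefzev → fefzevir) add -ir.
The other patterns: stems with 1 vowel insert -ol- after the first vowel; stems with 3 vowels delete the last vowel and add -ob.
So damot → damotir.

damotir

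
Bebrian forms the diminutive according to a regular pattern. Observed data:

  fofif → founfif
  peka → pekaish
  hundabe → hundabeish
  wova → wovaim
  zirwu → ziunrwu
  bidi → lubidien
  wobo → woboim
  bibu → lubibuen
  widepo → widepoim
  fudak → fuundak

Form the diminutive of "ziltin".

peka and wova both end in -a yet inflect differently (pekaish, wovaim), so the final letter is not what conditions the rule; the first letter is.
"ziltin" begins with z-. The one such stem in the data (zirwu → ziunrwu) inserts -un- after the first vowel (as do fofif, fudak), so the same rule applies.
The other patterns: stems beginning with h- or p- add -ish; stems beginning with w- add -im; stems beginning with b- add lu- … -en around the stem.
So ziltin → ziunltin.

ziunltin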